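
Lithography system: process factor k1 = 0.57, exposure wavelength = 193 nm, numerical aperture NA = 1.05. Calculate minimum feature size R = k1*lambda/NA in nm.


Step 1: Identify values: k1 = 0.57, lambda = 193 nm, NA = 1.05
Step 2: R = k1 * lambda / NA
R = 0.57 * 193 / 1.05
R = 104.8 nm


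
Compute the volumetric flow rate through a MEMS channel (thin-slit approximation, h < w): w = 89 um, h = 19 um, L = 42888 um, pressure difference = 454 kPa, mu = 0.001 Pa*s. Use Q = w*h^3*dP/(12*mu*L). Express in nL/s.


Step 1: Convert all dimensions to SI (meters).
w = 89e-6 m, h = 19e-6 m, L = 42888e-6 m, dP = 454e3 Pa
Step 2: Q = w * h^3 * dP / (12 * mu * L)
Q = 89e-6 * (19e-6)^3 * 454e3 / (12 * 0.001 * 42888e-6) = 5.3850485e-10 m^3/s
Step 3: Convert Q from m^3/s to nL/s (1 m^3 = 1e12 nL, so multiply by 1e12).
Q = 538.505 nL/s


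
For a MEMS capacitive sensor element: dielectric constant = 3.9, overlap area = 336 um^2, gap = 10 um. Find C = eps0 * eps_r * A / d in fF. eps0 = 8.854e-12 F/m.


Step 1: Convert area to m^2: A = 336e-12 m^2
Step 2: Convert gap to m: d = 10e-6 m
Step 3: C = eps0 * eps_r * A / d
C = 8.854e-12 * 3.9 * 336e-12 / 10e-6
Step 4: Convert to fF (multiply by 1e15).
C = 1.16 fF


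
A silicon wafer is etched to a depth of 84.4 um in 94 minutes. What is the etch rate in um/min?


Step 1: Etch rate = depth / time
Step 2: rate = 84.4 / 94
rate = 0.898 um/min


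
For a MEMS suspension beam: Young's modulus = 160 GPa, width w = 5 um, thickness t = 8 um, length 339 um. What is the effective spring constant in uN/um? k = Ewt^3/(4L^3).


Step 1: Convert E to consistent units (1 GPa = 1000 uN/um^2).
E = 160 GPa = 160000 uN/um^2
Step 2: Compute t^3 = 8^3 = 512
Step 3: Compute L^3 = 339^3 = 38958219
Step 4: k = 160000 * 5 * 512 / (4 * 38958219)
k = 2.6285 uN/um


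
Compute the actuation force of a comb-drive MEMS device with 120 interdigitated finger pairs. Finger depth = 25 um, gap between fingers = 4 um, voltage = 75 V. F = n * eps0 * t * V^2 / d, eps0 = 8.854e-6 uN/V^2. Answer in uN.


Step 1: Parameters: n=120, eps0=8.854e-6 uN/V^2, t=25 um, V=75 V, d=4 um
Step 2: V^2 = 5625
Step 3: F = 120 * 8.854e-6 * 25 * 5625 / 4
F = 37.353 uN


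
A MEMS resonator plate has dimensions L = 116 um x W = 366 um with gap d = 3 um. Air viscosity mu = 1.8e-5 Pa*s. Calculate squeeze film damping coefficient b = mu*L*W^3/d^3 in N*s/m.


Step 1: Convert to SI.
L = 116e-6 m, W = 366e-6 m, d = 3e-6 m
Step 2: W^3 = (366e-6)^3 = 4.90e-11 m^3
Step 3: d^3 = (3e-6)^3 = 2.70e-17 m^3
Step 4: b = 1.8e-5 * 116e-6 * 4.90e-11 / 2.70e-17
b = 3.79e-03 N*s/m


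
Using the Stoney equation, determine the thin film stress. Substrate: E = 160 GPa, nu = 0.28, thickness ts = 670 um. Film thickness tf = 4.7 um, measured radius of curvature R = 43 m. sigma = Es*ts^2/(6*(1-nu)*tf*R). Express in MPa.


Step 1: Compute numerator: Es * ts^2 = 160 * 670^2 = 71824000 (GPa*um^2)
Step 2: Compute denominator (R in um): 6*(1-nu)*tf*R = 6*0.72*4.7*43e6 = 873072000.0 (um^2)
Step 3: sigma (GPa) = 71824000 / 873072000.0 = 8.2266e-02 GPa
Step 4: Convert to MPa (x1000): sigma = 82.3 MPa


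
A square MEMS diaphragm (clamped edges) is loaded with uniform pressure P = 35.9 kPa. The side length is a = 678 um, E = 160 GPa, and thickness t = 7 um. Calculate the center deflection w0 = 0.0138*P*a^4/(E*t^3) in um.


Step 1: Convert pressure to compatible units (E is in GPa, so P in GPa).
P = 35.9 kPa = 35.9e-6 GPa
Step 2: Compute numerator: 0.0138 * P * a^4.
a^4 = 678^4 = 211309379856
numerator = 0.0138 * 35.9e-6 * 211309379856 = 1.046869e+05
Step 3: Compute denominator: E * t^3 = 160 * 7^3 = 54880
Step 4: w0 = numerator / denominator = 1.046869e+05 / 54880 = 1.9076 um


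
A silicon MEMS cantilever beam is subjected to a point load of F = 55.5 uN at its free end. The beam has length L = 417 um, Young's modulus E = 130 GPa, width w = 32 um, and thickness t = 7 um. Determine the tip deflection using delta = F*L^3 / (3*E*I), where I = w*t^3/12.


Step 1: Calculate the second moment of area.
I = w * t^3 / 12 = 32 * 7^3 / 12 = 914.6667 um^4
Step 2: Convert E to consistent units (1 GPa = 1000 uN/um^2).
E = 130 GPa = 130000 uN/um^2
Step 3: Calculate tip deflection.
delta = F * L^3 / (3 * E * I)
delta = 55.5 * 417^3 / (3 * 130000 * 914.6667)
delta = 11.2817 um


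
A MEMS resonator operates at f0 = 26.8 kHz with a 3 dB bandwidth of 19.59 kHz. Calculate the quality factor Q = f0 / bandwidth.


Step 1: Q = f0 / bandwidth
Step 2: Q = 26.8 / 19.59
Q = 1.4


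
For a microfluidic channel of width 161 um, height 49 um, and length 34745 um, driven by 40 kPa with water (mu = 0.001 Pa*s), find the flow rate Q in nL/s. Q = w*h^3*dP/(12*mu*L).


Step 1: Convert all dimensions to SI (meters).
w = 161e-6 m, h = 49e-6 m, L = 34745e-6 m, dP = 40e3 Pa
Step 2: Q = w * h^3 * dP / (12 * mu * L)
Q = 161e-6 * (49e-6)^3 * 40e3 / (12 * 0.001 * 34745e-6) = 1.81719087e-09 m^3/s
Step 3: Convert Q from m^3/s to nL/s (1 m^3 = 1e12 nL, so multiply by 1e12).
Q = 1817.191 nL/s


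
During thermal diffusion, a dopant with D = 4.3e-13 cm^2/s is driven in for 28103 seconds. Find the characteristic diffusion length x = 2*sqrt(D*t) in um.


Step 1: Compute D*t = 4.3e-13 * 28103 = 1.208429e-08 cm^2
Step 2: sqrt(D*t) = 1.09929e-04 cm
Step 3: x = 2 * 1.09929e-04 cm = 2.19858e-04 cm
Step 4: Convert to um (1 cm = 1e4 um): x = 2.199 um


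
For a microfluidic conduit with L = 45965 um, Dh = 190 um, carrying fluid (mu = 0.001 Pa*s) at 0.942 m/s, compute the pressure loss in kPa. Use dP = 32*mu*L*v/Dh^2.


Step 1: Convert to SI: L = 45965e-6 m, Dh = 190e-6 m
Step 2: dP = 32 * 0.001 * 45965e-6 * 0.942 / (190e-6)^2
Step 3: dP = 38381.41 Pa
Step 4: Convert to kPa: dP = 38.38 kPa


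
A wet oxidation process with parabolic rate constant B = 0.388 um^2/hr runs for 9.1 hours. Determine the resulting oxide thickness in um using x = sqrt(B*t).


Step 1: Compute B*t = 0.388 * 9.1 = 3.5308
Step 2: x = sqrt(3.5308)
x = 1.879 um


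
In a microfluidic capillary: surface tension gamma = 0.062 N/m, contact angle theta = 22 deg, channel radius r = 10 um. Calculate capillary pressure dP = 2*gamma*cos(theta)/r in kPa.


Step 1: cos(22 deg) = 0.9272
Step 2: Convert r to m: r = 10e-6 m
Step 3: dP = 2 * 0.062 * 0.9272 / 10e-6 = 11497.3 Pa
Step 4: Convert Pa to kPa (divide by 1000).
dP = 11.5 kPa


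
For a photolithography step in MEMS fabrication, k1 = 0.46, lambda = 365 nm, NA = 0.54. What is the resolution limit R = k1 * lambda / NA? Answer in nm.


Step 1: Identify values: k1 = 0.46, lambda = 365 nm, NA = 0.54
Step 2: R = k1 * lambda / NA
R = 0.46 * 365 / 0.54
R = 310.9 nm


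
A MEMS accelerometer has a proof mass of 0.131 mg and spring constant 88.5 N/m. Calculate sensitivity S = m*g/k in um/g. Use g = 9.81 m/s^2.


Step 1: Convert mass: m = 0.131 mg = 1.31e-07 kg
Step 2: S = m * g / k = 1.31e-07 * 9.81 / 88.5
Step 3: S = 1.45e-08 m/g
Step 4: Convert to um/g: S = 0.015 um/g


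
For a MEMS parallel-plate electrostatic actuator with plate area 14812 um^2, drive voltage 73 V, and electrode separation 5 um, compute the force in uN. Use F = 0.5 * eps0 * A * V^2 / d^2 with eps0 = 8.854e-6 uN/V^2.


Step 1: Identify parameters.
eps0 = 8.854e-6 uN/V^2, A = 14812 um^2, V = 73 V, d = 5 um
Step 2: Compute V^2 = 73^2 = 5329
Step 3: Compute d^2 = 5^2 = 25
Step 4: F = 0.5 * 8.854e-6 * 14812 * 5329 / 25
F = 13.977 uN


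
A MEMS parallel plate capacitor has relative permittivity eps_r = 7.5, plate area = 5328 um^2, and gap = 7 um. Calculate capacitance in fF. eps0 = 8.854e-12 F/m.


Step 1: Convert area to m^2: A = 5328e-12 m^2
Step 2: Convert gap to m: d = 7e-6 m
Step 3: C = eps0 * eps_r * A / d
C = 8.854e-12 * 7.5 * 5328e-12 / 7e-6
Step 4: Convert to fF (multiply by 1e15).
C = 50.54 fF


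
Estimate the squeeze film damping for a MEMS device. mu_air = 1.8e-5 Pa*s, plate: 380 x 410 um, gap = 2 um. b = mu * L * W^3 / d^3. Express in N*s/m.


Step 1: Convert to SI.
L = 380e-6 m, W = 410e-6 m, d = 2e-6 m
Step 2: W^3 = (410e-6)^3 = 6.89e-11 m^3
Step 3: d^3 = (2e-6)^3 = 8.00e-18 m^3
Step 4: b = 1.8e-5 * 380e-6 * 6.89e-11 / 8.00e-18
b = 5.89e-02 N*s/m


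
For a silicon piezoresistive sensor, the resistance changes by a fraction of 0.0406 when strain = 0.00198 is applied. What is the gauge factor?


Step 1: Identify values.
dR/R = 0.0406, strain = 0.00198
Step 2: GF = (dR/R) / strain = 0.0406 / 0.00198
GF = 20.5


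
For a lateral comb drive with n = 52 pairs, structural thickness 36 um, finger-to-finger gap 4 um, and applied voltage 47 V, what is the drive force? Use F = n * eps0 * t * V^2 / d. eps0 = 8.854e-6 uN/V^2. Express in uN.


Step 1: Parameters: n=52, eps0=8.854e-6 uN/V^2, t=36 um, V=47 V, d=4 um
Step 2: V^2 = 2209
Step 3: F = 52 * 8.854e-6 * 36 * 2209 / 4
F = 9.153 uN


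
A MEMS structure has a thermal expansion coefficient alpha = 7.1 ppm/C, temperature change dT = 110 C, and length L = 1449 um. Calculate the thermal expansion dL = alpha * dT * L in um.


Step 1: Convert CTE: alpha = 7.1 ppm/C = 7.1e-6 /C
Step 2: dL = 7.1e-6 * 110 * 1449
dL = 1.1317 um


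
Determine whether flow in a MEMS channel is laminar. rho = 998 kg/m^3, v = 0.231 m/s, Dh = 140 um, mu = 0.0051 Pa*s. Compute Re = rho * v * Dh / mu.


Step 1: Convert Dh to meters: Dh = 140e-6 m
Step 2: Re = rho * v * Dh / mu
Re = 998 * 0.231 * 140e-6 / 0.0051
Re = 6.328
Since Re = 6.328 is below ~2300, the flow is laminar.


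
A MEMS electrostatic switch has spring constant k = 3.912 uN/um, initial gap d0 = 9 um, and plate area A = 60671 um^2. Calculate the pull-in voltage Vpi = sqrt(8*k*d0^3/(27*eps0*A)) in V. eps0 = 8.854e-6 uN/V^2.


Step 1: Compute numerator: 8 * k * d0^3 = 8 * 3.912 * 9^3 = 22814.784
Step 2: Compute denominator: 27 * eps0 * A = 27 * 8.854e-6 * 60671 = 14.503888
Step 3: Vpi = sqrt(22814.784 / 14.503888)
Vpi = 39.66 V


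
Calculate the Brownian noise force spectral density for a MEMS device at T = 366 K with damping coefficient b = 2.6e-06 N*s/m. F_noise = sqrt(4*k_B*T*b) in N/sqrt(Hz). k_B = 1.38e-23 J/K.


Step 1: Compute 4 * k_B * T * b
= 4 * 1.38e-23 * 366 * 2.6e-06
= 5.2528e-26 N^2/Hz
Step 2: F_noise = sqrt(5.2528e-26)
F_noise = 2.29e-13 N/sqrt(Hz)


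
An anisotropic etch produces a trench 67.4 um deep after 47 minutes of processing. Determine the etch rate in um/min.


Step 1: Etch rate = depth / time
Step 2: rate = 67.4 / 47
rate = 1.434 um/min


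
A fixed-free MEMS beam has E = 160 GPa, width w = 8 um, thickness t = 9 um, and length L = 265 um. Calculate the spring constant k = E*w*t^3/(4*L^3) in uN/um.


Step 1: Convert E to consistent units (1 GPa = 1000 uN/um^2).
E = 160 GPa = 160000 uN/um^2
Step 2: Compute t^3 = 9^3 = 729
Step 3: Compute L^3 = 265^3 = 18609625
Step 4: k = 160000 * 8 * 729 / (4 * 18609625)
k = 12.5354 uN/um


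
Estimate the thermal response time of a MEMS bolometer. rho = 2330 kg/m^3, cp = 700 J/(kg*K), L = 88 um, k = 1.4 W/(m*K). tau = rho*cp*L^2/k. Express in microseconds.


Step 1: Convert L to m: L = 88e-6 m
Step 2: L^2 = (88e-6)^2 = 7.744e-09 m^2
Step 3: tau = 2330 * 700 * 7.744e-09 / 1.4 = 9.02176e-03 s
Step 4: Convert to microseconds (multiply by 1e6).
tau = 9021.76 us


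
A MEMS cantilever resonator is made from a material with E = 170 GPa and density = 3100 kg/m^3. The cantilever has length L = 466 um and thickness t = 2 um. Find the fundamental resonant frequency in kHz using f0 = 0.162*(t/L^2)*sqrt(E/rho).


Step 1: Convert units to SI.
t_SI = 2e-6 m, L_SI = 466e-6 m
Step 2: Calculate sqrt(E/rho).
sqrt(170e9 / 3100) = 7405.32 m/s
Step 3: Compute f0.
f0 = 0.162 * 2e-6 / (466e-6)^2 * 7405.32 = 11048.8 Hz = 11.05 kHz


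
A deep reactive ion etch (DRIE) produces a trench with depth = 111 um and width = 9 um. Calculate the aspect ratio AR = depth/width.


Step 1: AR = depth / width
Step 2: AR = 111 / 9
AR = 12.3


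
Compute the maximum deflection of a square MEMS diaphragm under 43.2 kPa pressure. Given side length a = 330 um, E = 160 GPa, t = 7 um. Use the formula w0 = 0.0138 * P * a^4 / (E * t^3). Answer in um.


Step 1: Convert pressure to compatible units (E is in GPa, so P in GPa).
P = 43.2 kPa = 43.2e-6 GPa
Step 2: Compute numerator: 0.0138 * P * a^4.
a^4 = 330^4 = 11859210000
numerator = 0.0138 * 43.2e-6 * 11859210000 = 7.06999e+03
Step 3: Compute denominator: E * t^3 = 160 * 7^3 = 54880
Step 4: w0 = numerator / denominator = 7.06999e+03 / 54880 = 0.1288 um


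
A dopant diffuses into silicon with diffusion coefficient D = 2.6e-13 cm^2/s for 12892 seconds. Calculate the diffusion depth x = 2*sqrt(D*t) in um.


Step 1: Compute D*t = 2.6e-13 * 12892 = 3.35192e-09 cm^2
Step 2: sqrt(D*t) = 5.78958e-05 cm
Step 3: x = 2 * 5.78958e-05 cm = 1.157916e-04 cm
Step 4: Convert to um (1 cm = 1e4 um): x = 1.158 um


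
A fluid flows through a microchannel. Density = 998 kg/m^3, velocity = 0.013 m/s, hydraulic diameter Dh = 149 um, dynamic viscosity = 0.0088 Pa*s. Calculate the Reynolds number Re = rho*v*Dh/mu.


Step 1: Convert Dh to meters: Dh = 149e-6 m
Step 2: Re = rho * v * Dh / mu
Re = 998 * 0.013 * 149e-6 / 0.0088
Re = 0.22


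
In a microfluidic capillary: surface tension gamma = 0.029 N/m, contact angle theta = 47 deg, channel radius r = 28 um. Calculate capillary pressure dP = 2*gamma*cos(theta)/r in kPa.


Step 1: cos(47 deg) = 0.682
Step 2: Convert r to m: r = 28e-6 m
Step 3: dP = 2 * 0.029 * 0.682 / 28e-6 = 1412.7 Pa
Step 4: Convert Pa to kPa (divide by 1000).
dP = 1.41 kPa


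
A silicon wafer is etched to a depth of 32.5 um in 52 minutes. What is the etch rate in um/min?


Step 1: Etch rate = depth / time
Step 2: rate = 32.5 / 52
rate = 0.625 um/min


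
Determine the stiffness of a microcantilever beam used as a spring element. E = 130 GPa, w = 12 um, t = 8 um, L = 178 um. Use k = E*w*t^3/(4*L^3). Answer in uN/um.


Step 1: Convert E to consistent units (1 GPa = 1000 uN/um^2).
E = 130 GPa = 130000 uN/um^2
Step 2: Compute t^3 = 8^3 = 512
Step 3: Compute L^3 = 178^3 = 5639752
Step 4: k = 130000 * 12 * 512 / (4 * 5639752)
k = 35.4058 uN/um


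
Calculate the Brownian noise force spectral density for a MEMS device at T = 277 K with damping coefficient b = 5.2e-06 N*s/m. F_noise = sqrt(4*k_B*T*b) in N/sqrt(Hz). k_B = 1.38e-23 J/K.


Step 1: Compute 4 * k_B * T * b
= 4 * 1.38e-23 * 277 * 5.2e-06
= 7.9510e-26 N^2/Hz
Step 2: F_noise = sqrt(7.9510e-26)
F_noise = 2.82e-13 N/sqrt(Hz)


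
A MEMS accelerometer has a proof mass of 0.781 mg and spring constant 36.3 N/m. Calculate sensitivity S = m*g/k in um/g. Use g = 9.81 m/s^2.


Step 1: Convert mass: m = 0.781 mg = 7.81e-07 kg
Step 2: S = m * g / k = 7.81e-07 * 9.81 / 36.3
Step 3: S = 2.11e-07 m/g
Step 4: Convert to um/g: S = 0.211 um/g


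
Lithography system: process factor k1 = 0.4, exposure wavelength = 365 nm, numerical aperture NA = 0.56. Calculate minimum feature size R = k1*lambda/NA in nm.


Step 1: Identify values: k1 = 0.4, lambda = 365 nm, NA = 0.56
Step 2: R = k1 * lambda / NA
R = 0.4 * 365 / 0.56
R = 260.7 nm


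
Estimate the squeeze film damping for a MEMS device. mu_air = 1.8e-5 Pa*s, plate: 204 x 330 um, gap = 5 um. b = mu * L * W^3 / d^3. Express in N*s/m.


Step 1: Convert to SI.
L = 204e-6 m, W = 330e-6 m, d = 5e-6 m
Step 2: W^3 = (330e-6)^3 = 3.59e-11 m^3
Step 3: d^3 = (5e-6)^3 = 1.25e-16 m^3
Step 4: b = 1.8e-5 * 204e-6 * 3.59e-11 / 1.25e-16
b = 1.06e-03 N*s/m


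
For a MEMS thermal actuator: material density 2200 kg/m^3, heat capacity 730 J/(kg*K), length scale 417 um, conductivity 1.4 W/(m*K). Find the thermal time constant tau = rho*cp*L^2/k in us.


Step 1: Convert L to m: L = 417e-6 m
Step 2: L^2 = (417e-6)^2 = 1.73889e-07 m^2
Step 3: tau = 2200 * 730 * 1.73889e-07 / 1.4 = 1.9947552429e-01 s
Step 4: Convert to microseconds (multiply by 1e6).
tau = 199475.524 us


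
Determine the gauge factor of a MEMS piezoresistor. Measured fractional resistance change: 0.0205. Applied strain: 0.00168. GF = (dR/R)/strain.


Step 1: Identify values.
dR/R = 0.0205, strain = 0.00168
Step 2: GF = (dR/R) / strain = 0.0205 / 0.00168
GF = 12.2


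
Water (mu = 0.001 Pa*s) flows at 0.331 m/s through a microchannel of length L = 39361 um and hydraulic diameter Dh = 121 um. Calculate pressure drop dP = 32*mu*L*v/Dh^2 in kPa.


Step 1: Convert to SI: L = 39361e-6 m, Dh = 121e-6 m
Step 2: dP = 32 * 0.001 * 39361e-6 * 0.331 / (121e-6)^2
Step 3: dP = 28475.63 Pa
Step 4: Convert to kPa: dP = 28.48 kPa


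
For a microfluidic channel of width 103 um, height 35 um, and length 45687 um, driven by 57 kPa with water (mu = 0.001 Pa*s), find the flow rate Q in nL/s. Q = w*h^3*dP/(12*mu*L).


Step 1: Convert all dimensions to SI (meters).
w = 103e-6 m, h = 35e-6 m, L = 45687e-6 m, dP = 57e3 Pa
Step 2: Q = w * h^3 * dP / (12 * mu * L)
Q = 103e-6 * (35e-6)^3 * 57e3 / (12 * 0.001 * 45687e-6) = 4.5913704e-10 m^3/s
Step 3: Convert Q from m^3/s to nL/s (1 m^3 = 1e12 nL, so multiply by 1e12).
Q = 459.137 nL/s


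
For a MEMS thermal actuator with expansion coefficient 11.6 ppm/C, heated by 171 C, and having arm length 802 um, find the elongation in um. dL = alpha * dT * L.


Step 1: Convert CTE: alpha = 11.6 ppm/C = 11.6e-6 /C
Step 2: dL = 11.6e-6 * 171 * 802
dL = 1.5908 um


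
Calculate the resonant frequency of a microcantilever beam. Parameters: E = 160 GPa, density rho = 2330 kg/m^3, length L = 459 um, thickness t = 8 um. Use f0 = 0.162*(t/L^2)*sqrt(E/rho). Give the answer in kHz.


Step 1: Convert units to SI.
t_SI = 8e-6 m, L_SI = 459e-6 m
Step 2: Calculate sqrt(E/rho).
sqrt(160e9 / 2330) = 8286.71 m/s
Step 3: Compute f0.
f0 = 0.162 * 8e-6 / (459e-6)^2 * 8286.71 = 50975.5 Hz = 50.98 kHz


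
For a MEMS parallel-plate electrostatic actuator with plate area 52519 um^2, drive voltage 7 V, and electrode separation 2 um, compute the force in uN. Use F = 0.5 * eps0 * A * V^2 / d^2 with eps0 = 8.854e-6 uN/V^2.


Step 1: Identify parameters.
eps0 = 8.854e-6 uN/V^2, A = 52519 um^2, V = 7 V, d = 2 um
Step 2: Compute V^2 = 7^2 = 49
Step 3: Compute d^2 = 2^2 = 4
Step 4: F = 0.5 * 8.854e-6 * 52519 * 49 / 4
F = 2.848 uN


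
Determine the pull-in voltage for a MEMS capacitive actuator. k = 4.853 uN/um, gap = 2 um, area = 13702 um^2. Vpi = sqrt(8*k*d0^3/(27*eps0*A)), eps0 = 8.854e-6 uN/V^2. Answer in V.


Step 1: Compute numerator: 8 * k * d0^3 = 8 * 4.853 * 2^3 = 310.592
Step 2: Compute denominator: 27 * eps0 * A = 27 * 8.854e-6 * 13702 = 3.275573
Step 3: Vpi = sqrt(310.592 / 3.275573)
Vpi = 9.74 V


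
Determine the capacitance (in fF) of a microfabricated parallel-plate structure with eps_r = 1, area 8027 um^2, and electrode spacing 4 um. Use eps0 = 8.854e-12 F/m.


Step 1: Convert area to m^2: A = 8027e-12 m^2
Step 2: Convert gap to m: d = 4e-6 m
Step 3: C = eps0 * eps_r * A / d
C = 8.854e-12 * 1 * 8027e-12 / 4e-6
Step 4: Convert to fF (multiply by 1e15).
C = 17.77 fF


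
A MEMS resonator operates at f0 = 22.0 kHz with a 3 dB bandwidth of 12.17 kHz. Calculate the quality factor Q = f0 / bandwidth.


Step 1: Q = f0 / bandwidth
Step 2: Q = 22.0 / 12.17
Q = 1.8


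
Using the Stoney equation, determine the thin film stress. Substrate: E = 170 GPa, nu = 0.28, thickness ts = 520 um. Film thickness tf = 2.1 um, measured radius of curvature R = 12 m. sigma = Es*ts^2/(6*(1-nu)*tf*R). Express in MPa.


Step 1: Compute numerator: Es * ts^2 = 170 * 520^2 = 45968000 (GPa*um^2)
Step 2: Compute denominator (R in um): 6*(1-nu)*tf*R = 6*0.72*2.1*12e6 = 108864000.0 (um^2)
Step 3: sigma (GPa) = 45968000 / 108864000.0 = 4.22252e-01 GPa
Step 4: Convert to MPa (x1000): sigma = 422.3 MPa


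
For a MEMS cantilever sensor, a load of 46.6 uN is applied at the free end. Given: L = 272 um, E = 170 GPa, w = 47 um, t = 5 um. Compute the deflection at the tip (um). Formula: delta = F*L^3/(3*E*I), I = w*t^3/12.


Step 1: Calculate the second moment of area.
I = w * t^3 / 12 = 47 * 5^3 / 12 = 489.5833 um^4
Step 2: Convert E to consistent units (1 GPa = 1000 uN/um^2).
E = 170 GPa = 170000 uN/um^2
Step 3: Calculate tip deflection.
delta = F * L^3 / (3 * E * I)
delta = 46.6 * 272^3 / (3 * 170000 * 489.5833)
delta = 3.7557 um


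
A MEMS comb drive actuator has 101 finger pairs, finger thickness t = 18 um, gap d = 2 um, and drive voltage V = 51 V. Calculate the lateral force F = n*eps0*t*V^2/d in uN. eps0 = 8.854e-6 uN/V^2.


Step 1: Parameters: n=101, eps0=8.854e-6 uN/V^2, t=18 um, V=51 V, d=2 um
Step 2: V^2 = 2601
Step 3: F = 101 * 8.854e-6 * 18 * 2601 / 2
F = 20.934 uN


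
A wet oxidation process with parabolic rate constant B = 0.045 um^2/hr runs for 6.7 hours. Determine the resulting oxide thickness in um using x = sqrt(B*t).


Step 1: Compute B*t = 0.045 * 6.7 = 0.3015
Step 2: x = sqrt(0.3015)
x = 0.549 um


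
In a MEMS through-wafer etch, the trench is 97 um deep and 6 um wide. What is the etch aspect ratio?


Step 1: AR = depth / width
Step 2: AR = 97 / 6
AR = 16.2


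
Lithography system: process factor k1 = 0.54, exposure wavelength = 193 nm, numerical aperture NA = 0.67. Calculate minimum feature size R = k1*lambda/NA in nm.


Step 1: Identify values: k1 = 0.54, lambda = 193 nm, NA = 0.67
Step 2: R = k1 * lambda / NA
R = 0.54 * 193 / 0.67
R = 155.6 nm


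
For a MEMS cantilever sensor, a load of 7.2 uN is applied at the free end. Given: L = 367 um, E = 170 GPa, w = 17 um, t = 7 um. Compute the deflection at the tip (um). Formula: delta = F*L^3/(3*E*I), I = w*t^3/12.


Step 1: Calculate the second moment of area.
I = w * t^3 / 12 = 17 * 7^3 / 12 = 485.9167 um^4
Step 2: Convert E to consistent units (1 GPa = 1000 uN/um^2).
E = 170 GPa = 170000 uN/um^2
Step 3: Calculate tip deflection.
delta = F * L^3 / (3 * E * I)
delta = 7.2 * 367^3 / (3 * 170000 * 485.9167)
delta = 1.4361 um


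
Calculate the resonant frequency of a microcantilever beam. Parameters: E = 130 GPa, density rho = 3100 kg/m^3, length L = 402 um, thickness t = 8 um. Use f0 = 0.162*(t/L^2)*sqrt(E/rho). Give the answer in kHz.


Step 1: Convert units to SI.
t_SI = 8e-6 m, L_SI = 402e-6 m
Step 2: Calculate sqrt(E/rho).
sqrt(130e9 / 3100) = 6475.76 m/s
Step 3: Compute f0.
f0 = 0.162 * 8e-6 / (402e-6)^2 * 6475.76 = 51933.0 Hz = 51.93 kHz


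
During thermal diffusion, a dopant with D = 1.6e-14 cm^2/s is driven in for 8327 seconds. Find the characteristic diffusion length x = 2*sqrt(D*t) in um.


Step 1: Compute D*t = 1.6e-14 * 8327 = 1.33232e-10 cm^2
Step 2: sqrt(D*t) = 1.1543e-05 cm
Step 3: x = 2 * 1.1543e-05 cm = 2.3086e-05 cm
Step 4: Convert to um (1 cm = 1e4 um): x = 0.231 um


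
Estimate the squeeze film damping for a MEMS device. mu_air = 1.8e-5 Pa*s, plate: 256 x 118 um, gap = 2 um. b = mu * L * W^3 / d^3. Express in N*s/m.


Step 1: Convert to SI.
L = 256e-6 m, W = 118e-6 m, d = 2e-6 m
Step 2: W^3 = (118e-6)^3 = 1.64e-12 m^3
Step 3: d^3 = (2e-6)^3 = 8.00e-18 m^3
Step 4: b = 1.8e-5 * 256e-6 * 1.64e-12 / 8.00e-18
b = 9.46e-04 N*s/m


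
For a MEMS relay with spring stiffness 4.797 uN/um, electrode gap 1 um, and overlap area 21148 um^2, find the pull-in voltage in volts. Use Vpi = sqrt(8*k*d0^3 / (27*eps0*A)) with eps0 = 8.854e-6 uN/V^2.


Step 1: Compute numerator: 8 * k * d0^3 = 8 * 4.797 * 1^3 = 38.376
Step 2: Compute denominator: 27 * eps0 * A = 27 * 8.854e-6 * 21148 = 5.055599
Step 3: Vpi = sqrt(38.376 / 5.055599)
Vpi = 2.76 V


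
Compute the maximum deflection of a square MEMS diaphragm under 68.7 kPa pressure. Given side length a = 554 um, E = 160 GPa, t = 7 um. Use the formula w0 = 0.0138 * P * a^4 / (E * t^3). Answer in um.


Step 1: Convert pressure to compatible units (E is in GPa, so P in GPa).
P = 68.7 kPa = 68.7e-6 GPa
Step 2: Compute numerator: 0.0138 * P * a^4.
a^4 = 554^4 = 94197431056
numerator = 0.0138 * 68.7e-6 * 94197431056 = 8.930482e+04
Step 3: Compute denominator: E * t^3 = 160 * 7^3 = 54880
Step 4: w0 = numerator / denominator = 8.930482e+04 / 54880 = 1.6273 um


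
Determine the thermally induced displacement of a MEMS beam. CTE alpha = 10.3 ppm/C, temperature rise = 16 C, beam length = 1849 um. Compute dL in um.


Step 1: Convert CTE: alpha = 10.3 ppm/C = 10.3e-6 /C
Step 2: dL = 10.3e-6 * 16 * 1849
dL = 0.3047 um


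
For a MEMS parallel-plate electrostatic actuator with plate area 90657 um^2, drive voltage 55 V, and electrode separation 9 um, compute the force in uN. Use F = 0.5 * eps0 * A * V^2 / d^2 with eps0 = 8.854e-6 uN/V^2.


Step 1: Identify parameters.
eps0 = 8.854e-6 uN/V^2, A = 90657 um^2, V = 55 V, d = 9 um
Step 2: Compute V^2 = 55^2 = 3025
Step 3: Compute d^2 = 9^2 = 81
Step 4: F = 0.5 * 8.854e-6 * 90657 * 3025 / 81
F = 14.988 uN


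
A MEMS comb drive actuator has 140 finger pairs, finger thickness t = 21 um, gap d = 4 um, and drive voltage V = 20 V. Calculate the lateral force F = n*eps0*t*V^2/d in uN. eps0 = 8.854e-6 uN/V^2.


Step 1: Parameters: n=140, eps0=8.854e-6 uN/V^2, t=21 um, V=20 V, d=4 um
Step 2: V^2 = 400
Step 3: F = 140 * 8.854e-6 * 21 * 400 / 4
F = 2.603 uN


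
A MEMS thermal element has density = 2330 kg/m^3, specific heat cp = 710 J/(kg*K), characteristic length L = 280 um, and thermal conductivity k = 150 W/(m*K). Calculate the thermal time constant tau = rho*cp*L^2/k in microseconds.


Step 1: Convert L to m: L = 280e-6 m
Step 2: L^2 = (280e-6)^2 = 7.84e-08 m^2
Step 3: tau = 2330 * 710 * 7.84e-08 / 150 = 8.6464747e-04 s
Step 4: Convert to microseconds (multiply by 1e6).
tau = 864.647 us


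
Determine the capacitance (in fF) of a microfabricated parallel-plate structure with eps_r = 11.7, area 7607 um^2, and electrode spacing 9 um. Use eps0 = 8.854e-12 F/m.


Step 1: Convert area to m^2: A = 7607e-12 m^2
Step 2: Convert gap to m: d = 9e-6 m
Step 3: C = eps0 * eps_r * A / d
C = 8.854e-12 * 11.7 * 7607e-12 / 9e-6
Step 4: Convert to fF (multiply by 1e15).
C = 87.56 fF


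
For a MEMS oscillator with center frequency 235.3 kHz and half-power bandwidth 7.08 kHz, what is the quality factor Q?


Step 1: Q = f0 / bandwidth
Step 2: Q = 235.3 / 7.08
Q = 33.2


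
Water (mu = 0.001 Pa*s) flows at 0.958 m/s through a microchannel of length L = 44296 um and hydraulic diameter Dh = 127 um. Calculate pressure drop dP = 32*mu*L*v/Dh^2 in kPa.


Step 1: Convert to SI: L = 44296e-6 m, Dh = 127e-6 m
Step 2: dP = 32 * 0.001 * 44296e-6 * 0.958 / (127e-6)^2
Step 3: dP = 84192.34 Pa
Step 4: Convert to kPa: dP = 84.19 kPa


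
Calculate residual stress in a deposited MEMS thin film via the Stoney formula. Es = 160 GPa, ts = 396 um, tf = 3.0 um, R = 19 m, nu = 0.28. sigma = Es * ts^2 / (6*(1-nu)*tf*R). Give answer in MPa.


Step 1: Compute numerator: Es * ts^2 = 160 * 396^2 = 25090560 (GPa*um^2)
Step 2: Compute denominator (R in um): 6*(1-nu)*tf*R = 6*0.72*3.0*19e6 = 246240000.0 (um^2)
Step 3: sigma (GPa) = 25090560 / 246240000.0 = 1.01895e-01 GPa
Step 4: Convert to MPa (x1000): sigma = 101.9 MPa


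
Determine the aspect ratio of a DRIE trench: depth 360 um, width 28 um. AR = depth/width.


Step 1: AR = depth / width
Step 2: AR = 360 / 28
AR = 12.9


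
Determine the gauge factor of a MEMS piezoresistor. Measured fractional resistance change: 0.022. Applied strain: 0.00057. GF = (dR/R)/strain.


Step 1: Identify values.
dR/R = 0.022, strain = 0.00057
Step 2: GF = (dR/R) / strain = 0.022 / 0.00057
GF = 38.6


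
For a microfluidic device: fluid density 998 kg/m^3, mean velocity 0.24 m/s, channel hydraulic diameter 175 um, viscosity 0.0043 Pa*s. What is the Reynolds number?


Step 1: Convert Dh to meters: Dh = 175e-6 m
Step 2: Re = rho * v * Dh / mu
Re = 998 * 0.24 * 175e-6 / 0.0043
Re = 9.748


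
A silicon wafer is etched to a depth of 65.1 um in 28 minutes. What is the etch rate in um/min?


Step 1: Etch rate = depth / time
Step 2: rate = 65.1 / 28
rate = 2.325 um/min


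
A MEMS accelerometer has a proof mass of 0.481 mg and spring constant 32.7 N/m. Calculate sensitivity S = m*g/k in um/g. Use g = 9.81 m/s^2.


Step 1: Convert mass: m = 0.481 mg = 4.81e-07 kg
Step 2: S = m * g / k = 4.81e-07 * 9.81 / 32.7
Step 3: S = 1.44e-07 m/g
Step 4: Convert to um/g: S = 0.144 um/g


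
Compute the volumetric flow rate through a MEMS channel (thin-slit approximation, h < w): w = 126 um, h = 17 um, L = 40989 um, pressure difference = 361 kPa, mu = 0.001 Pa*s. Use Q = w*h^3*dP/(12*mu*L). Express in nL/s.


Step 1: Convert all dimensions to SI (meters).
w = 126e-6 m, h = 17e-6 m, L = 40989e-6 m, dP = 361e3 Pa
Step 2: Q = w * h^3 * dP / (12 * mu * L)
Q = 126e-6 * (17e-6)^3 * 361e3 / (12 * 0.001 * 40989e-6) = 4.5433474e-10 m^3/s
Step 3: Convert Q from m^3/s to nL/s (1 m^3 = 1e12 nL, so multiply by 1e12).
Q = 454.335 nL/s


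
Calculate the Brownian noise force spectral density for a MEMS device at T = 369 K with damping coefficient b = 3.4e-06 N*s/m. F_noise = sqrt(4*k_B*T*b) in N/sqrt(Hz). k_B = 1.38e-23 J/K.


Step 1: Compute 4 * k_B * T * b
= 4 * 1.38e-23 * 369 * 3.4e-06
= 6.9254e-26 N^2/Hz
Step 2: F_noise = sqrt(6.9254e-26)
F_noise = 2.63e-13 N/sqrt(Hz)


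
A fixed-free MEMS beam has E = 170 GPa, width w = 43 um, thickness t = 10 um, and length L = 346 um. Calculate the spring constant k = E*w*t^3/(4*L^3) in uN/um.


Step 1: Convert E to consistent units (1 GPa = 1000 uN/um^2).
E = 170 GPa = 170000 uN/um^2
Step 2: Compute t^3 = 10^3 = 1000
Step 3: Compute L^3 = 346^3 = 41421736
Step 4: k = 170000 * 43 * 1000 / (4 * 41421736)
k = 44.1193 uN/um


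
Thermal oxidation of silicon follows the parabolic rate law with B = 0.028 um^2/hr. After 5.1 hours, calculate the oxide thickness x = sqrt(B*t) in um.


Step 1: Compute B*t = 0.028 * 5.1 = 0.1428
Step 2: x = sqrt(0.1428)
x = 0.378 um


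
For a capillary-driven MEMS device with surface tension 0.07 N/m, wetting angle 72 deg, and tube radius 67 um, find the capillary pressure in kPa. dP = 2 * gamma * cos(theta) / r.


Step 1: cos(72 deg) = 0.309
Step 2: Convert r to m: r = 67e-6 m
Step 3: dP = 2 * 0.07 * 0.309 / 67e-6 = 645.7 Pa
Step 4: Convert Pa to kPa (divide by 1000).
dP = 0.65 kPa


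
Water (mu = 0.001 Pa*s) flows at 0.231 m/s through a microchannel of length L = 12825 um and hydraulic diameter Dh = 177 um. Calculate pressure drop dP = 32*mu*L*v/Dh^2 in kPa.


Step 1: Convert to SI: L = 12825e-6 m, Dh = 177e-6 m
Step 2: dP = 32 * 0.001 * 12825e-6 * 0.231 / (177e-6)^2
Step 3: dP = 3026.03 Pa
Step 4: Convert to kPa: dP = 3.03 kPa


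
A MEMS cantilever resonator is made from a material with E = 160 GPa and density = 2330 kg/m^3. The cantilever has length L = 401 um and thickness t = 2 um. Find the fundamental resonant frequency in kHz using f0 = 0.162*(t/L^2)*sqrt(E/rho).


Step 1: Convert units to SI.
t_SI = 2e-6 m, L_SI = 401e-6 m
Step 2: Calculate sqrt(E/rho).
sqrt(160e9 / 2330) = 8286.71 m/s
Step 3: Compute f0.
f0 = 0.162 * 2e-6 / (401e-6)^2 * 8286.71 = 16697.0 Hz = 16.7 kHz


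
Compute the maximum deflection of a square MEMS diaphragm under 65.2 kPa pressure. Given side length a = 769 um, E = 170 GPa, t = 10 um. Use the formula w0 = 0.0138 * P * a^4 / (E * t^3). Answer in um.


Step 1: Convert pressure to compatible units (E is in GPa, so P in GPa).
P = 65.2 kPa = 65.2e-6 GPa
Step 2: Compute numerator: 0.0138 * P * a^4.
a^4 = 769^4 = 349707832321
numerator = 0.0138 * 65.2e-6 * 349707832321 = 3.146531e+05
Step 3: Compute denominator: E * t^3 = 170 * 10^3 = 170000
Step 4: w0 = numerator / denominator = 3.146531e+05 / 170000 = 1.8509 um


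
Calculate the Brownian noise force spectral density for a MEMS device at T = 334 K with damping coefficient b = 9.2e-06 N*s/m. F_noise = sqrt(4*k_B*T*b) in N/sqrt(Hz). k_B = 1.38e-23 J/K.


Step 1: Compute 4 * k_B * T * b
= 4 * 1.38e-23 * 334 * 9.2e-06
= 1.6962e-25 N^2/Hz
Step 2: F_noise = sqrt(1.6962e-25)
F_noise = 4.12e-13 N/sqrt(Hz)


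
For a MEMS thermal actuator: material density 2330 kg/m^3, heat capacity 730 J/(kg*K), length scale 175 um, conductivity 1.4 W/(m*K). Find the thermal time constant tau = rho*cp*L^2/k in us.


Step 1: Convert L to m: L = 175e-6 m
Step 2: L^2 = (175e-6)^2 = 3.0625e-08 m^2
Step 3: tau = 2330 * 730 * 3.0625e-08 / 1.4 = 3.72071875e-02 s
Step 4: Convert to microseconds (multiply by 1e6).
tau = 37207.188 us


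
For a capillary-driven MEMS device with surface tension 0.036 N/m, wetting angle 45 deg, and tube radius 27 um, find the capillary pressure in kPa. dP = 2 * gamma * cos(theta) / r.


Step 1: cos(45 deg) = 0.7071
Step 2: Convert r to m: r = 27e-6 m
Step 3: dP = 2 * 0.036 * 0.7071 / 27e-6 = 1885.6 Pa
Step 4: Convert Pa to kPa (divide by 1000).
dP = 1.89 kPa


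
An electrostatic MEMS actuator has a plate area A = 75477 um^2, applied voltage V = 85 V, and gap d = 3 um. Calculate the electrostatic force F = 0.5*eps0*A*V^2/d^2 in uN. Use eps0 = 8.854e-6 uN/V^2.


Step 1: Identify parameters.
eps0 = 8.854e-6 uN/V^2, A = 75477 um^2, V = 85 V, d = 3 um
Step 2: Compute V^2 = 85^2 = 7225
Step 3: Compute d^2 = 3^2 = 9
Step 4: F = 0.5 * 8.854e-6 * 75477 * 7225 / 9
F = 268.238 uN


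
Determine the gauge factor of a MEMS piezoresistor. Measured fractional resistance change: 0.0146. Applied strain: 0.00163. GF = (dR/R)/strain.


Step 1: Identify values.
dR/R = 0.0146, strain = 0.00163
Step 2: GF = (dR/R) / strain = 0.0146 / 0.00163
GF = 9.0


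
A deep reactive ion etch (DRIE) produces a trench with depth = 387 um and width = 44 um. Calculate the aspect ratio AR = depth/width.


Step 1: AR = depth / width
Step 2: AR = 387 / 44
AR = 8.8


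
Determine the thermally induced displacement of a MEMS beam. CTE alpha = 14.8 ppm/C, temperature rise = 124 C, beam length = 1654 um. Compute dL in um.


Step 1: Convert CTE: alpha = 14.8 ppm/C = 14.8e-6 /C
Step 2: dL = 14.8e-6 * 124 * 1654
dL = 3.0354 um


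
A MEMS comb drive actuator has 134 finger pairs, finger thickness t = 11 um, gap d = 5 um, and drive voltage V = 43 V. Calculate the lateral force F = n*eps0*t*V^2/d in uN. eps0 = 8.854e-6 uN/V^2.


Step 1: Parameters: n=134, eps0=8.854e-6 uN/V^2, t=11 um, V=43 V, d=5 um
Step 2: V^2 = 1849
Step 3: F = 134 * 8.854e-6 * 11 * 1849 / 5
F = 4.826 uN


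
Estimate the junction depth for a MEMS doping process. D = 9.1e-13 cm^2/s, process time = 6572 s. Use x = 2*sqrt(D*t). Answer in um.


Step 1: Compute D*t = 9.1e-13 * 6572 = 5.98052e-09 cm^2
Step 2: sqrt(D*t) = 7.73338e-05 cm
Step 3: x = 2 * 7.73338e-05 cm = 1.546676e-04 cm
Step 4: Convert to um (1 cm = 1e4 um): x = 1.547 um


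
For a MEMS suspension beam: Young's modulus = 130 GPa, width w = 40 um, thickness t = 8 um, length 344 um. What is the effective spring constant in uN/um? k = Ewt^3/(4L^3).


Step 1: Convert E to consistent units (1 GPa = 1000 uN/um^2).
E = 130 GPa = 130000 uN/um^2
Step 2: Compute t^3 = 8^3 = 512
Step 3: Compute L^3 = 344^3 = 40707584
Step 4: k = 130000 * 40 * 512 / (4 * 40707584)
k = 16.3508 uN/um


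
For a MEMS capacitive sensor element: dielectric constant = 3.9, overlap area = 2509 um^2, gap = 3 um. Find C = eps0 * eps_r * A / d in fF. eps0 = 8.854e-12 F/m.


Step 1: Convert area to m^2: A = 2509e-12 m^2
Step 2: Convert gap to m: d = 3e-6 m
Step 3: C = eps0 * eps_r * A / d
C = 8.854e-12 * 3.9 * 2509e-12 / 3e-6
Step 4: Convert to fF (multiply by 1e15).
C = 28.88 fF


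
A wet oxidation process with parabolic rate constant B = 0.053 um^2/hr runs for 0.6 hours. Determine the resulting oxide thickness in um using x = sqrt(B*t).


Step 1: Compute B*t = 0.053 * 0.6 = 0.0318
Step 2: x = sqrt(0.0318)
x = 0.178 um


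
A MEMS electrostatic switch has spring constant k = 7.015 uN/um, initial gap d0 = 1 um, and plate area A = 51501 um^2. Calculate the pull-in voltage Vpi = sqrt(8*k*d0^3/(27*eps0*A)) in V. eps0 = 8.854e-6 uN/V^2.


Step 1: Compute numerator: 8 * k * d0^3 = 8 * 7.015 * 1^3 = 56.12
Step 2: Compute denominator: 27 * eps0 * A = 27 * 8.854e-6 * 51501 = 12.311726
Step 3: Vpi = sqrt(56.12 / 12.311726)
Vpi = 2.14 V


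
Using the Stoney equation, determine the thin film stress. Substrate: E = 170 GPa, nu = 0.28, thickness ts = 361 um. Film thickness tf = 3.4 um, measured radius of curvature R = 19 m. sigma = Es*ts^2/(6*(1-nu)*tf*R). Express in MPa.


Step 1: Compute numerator: Es * ts^2 = 170 * 361^2 = 22154570 (GPa*um^2)
Step 2: Compute denominator (R in um): 6*(1-nu)*tf*R = 6*0.72*3.4*19e6 = 279072000.0 (um^2)
Step 3: sigma (GPa) = 22154570 / 279072000.0 = 7.9387e-02 GPa
Step 4: Convert to MPa (x1000): sigma = 79.4 MPa


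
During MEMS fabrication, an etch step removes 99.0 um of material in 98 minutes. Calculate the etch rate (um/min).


Step 1: Etch rate = depth / time
Step 2: rate = 99.0 / 98
rate = 1.01 um/min


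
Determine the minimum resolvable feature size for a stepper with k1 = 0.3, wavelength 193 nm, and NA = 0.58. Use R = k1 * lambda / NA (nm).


Step 1: Identify values: k1 = 0.3, lambda = 193 nm, NA = 0.58
Step 2: R = k1 * lambda / NA
R = 0.3 * 193 / 0.58
R = 99.8 nm


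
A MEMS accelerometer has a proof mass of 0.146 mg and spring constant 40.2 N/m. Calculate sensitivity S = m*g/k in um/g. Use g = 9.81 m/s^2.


Step 1: Convert mass: m = 0.146 mg = 1.46e-07 kg
Step 2: S = m * g / k = 1.46e-07 * 9.81 / 40.2
Step 3: S = 3.56e-08 m/g
Step 4: Convert to um/g: S = 0.036 um/g


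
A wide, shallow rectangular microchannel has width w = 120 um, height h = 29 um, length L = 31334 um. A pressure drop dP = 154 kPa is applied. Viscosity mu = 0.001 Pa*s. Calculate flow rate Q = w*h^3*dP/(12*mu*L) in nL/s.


Step 1: Convert all dimensions to SI (meters).
w = 120e-6 m, h = 29e-6 m, L = 31334e-6 m, dP = 154e3 Pa
Step 2: Q = w * h^3 * dP / (12 * mu * L)
Q = 120e-6 * (29e-6)^3 * 154e3 / (12 * 0.001 * 31334e-6) = 1.1986679e-09 m^3/s
Step 3: Convert Q from m^3/s to nL/s (1 m^3 = 1e12 nL, so multiply by 1e12).
Q = 1198.668 nL/s


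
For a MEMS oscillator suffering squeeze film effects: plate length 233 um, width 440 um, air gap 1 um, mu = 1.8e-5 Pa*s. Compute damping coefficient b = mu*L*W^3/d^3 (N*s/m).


Step 1: Convert to SI.
L = 233e-6 m, W = 440e-6 m, d = 1e-6 m
Step 2: W^3 = (440e-6)^3 = 8.52e-11 m^3
Step 3: d^3 = (1e-6)^3 = 1.00e-18 m^3
Step 4: b = 1.8e-5 * 233e-6 * 8.52e-11 / 1.00e-18
b = 3.57e-01 N*s/m


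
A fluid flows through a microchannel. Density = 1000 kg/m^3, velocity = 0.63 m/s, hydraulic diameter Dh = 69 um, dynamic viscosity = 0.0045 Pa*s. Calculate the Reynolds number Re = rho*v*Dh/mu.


Step 1: Convert Dh to meters: Dh = 69e-6 m
Step 2: Re = rho * v * Dh / mu
Re = 1000 * 0.63 * 69e-6 / 0.0045
Re = 9.66


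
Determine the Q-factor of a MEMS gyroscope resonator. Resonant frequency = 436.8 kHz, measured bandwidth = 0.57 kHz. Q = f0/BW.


Step 1: Q = f0 / bandwidth
Step 2: Q = 436.8 / 0.57
Q = 766.3


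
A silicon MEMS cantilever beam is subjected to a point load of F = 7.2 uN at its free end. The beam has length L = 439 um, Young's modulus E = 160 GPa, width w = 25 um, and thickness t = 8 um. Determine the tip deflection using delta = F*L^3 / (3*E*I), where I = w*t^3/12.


Step 1: Calculate the second moment of area.
I = w * t^3 / 12 = 25 * 8^3 / 12 = 1066.6667 um^4
Step 2: Convert E to consistent units (1 GPa = 1000 uN/um^2).
E = 160 GPa = 160000 uN/um^2
Step 3: Calculate tip deflection.
delta = F * L^3 / (3 * E * I)
delta = 7.2 * 439^3 / (3 * 160000 * 1066.6667)
delta = 1.1898 um


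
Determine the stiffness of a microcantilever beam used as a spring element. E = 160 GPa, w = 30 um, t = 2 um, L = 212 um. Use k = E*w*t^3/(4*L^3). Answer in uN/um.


Step 1: Convert E to consistent units (1 GPa = 1000 uN/um^2).
E = 160 GPa = 160000 uN/um^2
Step 2: Compute t^3 = 2^3 = 8
Step 3: Compute L^3 = 212^3 = 9528128
Step 4: k = 160000 * 30 * 8 / (4 * 9528128)
k = 1.0075 uN/um


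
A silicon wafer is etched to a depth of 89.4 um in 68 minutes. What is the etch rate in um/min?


Step 1: Etch rate = depth / time
Step 2: rate = 89.4 / 68
rate = 1.315 um/min


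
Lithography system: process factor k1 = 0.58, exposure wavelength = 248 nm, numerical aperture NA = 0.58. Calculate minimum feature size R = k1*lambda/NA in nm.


Step 1: Identify values: k1 = 0.58, lambda = 248 nm, NA = 0.58
Step 2: R = k1 * lambda / NA
R = 0.58 * 248 / 0.58
R = 248.0 nm
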